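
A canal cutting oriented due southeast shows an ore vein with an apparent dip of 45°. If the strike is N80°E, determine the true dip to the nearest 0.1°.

50.7°

The section is 55° from the strike.
tan δ = tan α / sin β = tan 45° / sin 55° = 1.0000 / 0.8192 = 1.2208
δ = arctan(1.2208) = 50.68°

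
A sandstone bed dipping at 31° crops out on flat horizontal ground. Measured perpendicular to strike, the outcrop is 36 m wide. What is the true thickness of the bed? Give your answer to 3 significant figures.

18.5 m

True thickness t = w · sin(dip) = 36 × sin 31°
t = 36 × 0.5150 = 18.541 m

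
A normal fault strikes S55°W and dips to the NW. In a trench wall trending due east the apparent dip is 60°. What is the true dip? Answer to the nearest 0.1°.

71.7°

β = acute angle between strike S55°W and section due east = 35°.
tan(true dip) = tan 60° / sin 35° = 3.0197
true dip = arctan 3.0197 = 71.68°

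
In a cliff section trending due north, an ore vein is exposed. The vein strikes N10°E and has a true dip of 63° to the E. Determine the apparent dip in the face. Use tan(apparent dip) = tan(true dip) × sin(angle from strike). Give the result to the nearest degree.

19°

The strike is N10°E and the section trends due north; the acute angle between them is β = 10°.
tan α = tan 63° × sin 10° = 1.9626 × 0.1736 = 0.3408
apparent dip = arctan 0.3408 = 18.82°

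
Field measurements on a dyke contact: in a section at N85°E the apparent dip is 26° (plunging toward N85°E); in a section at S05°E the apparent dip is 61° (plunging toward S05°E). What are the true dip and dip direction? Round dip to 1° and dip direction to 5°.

true dip 62°, dip direction 160°

The two traces are lines in the plane: v₁ = (sin 85°·cos 26°, cos 85°·cos 26°, −sin 26°), v₂ = (sin 175°·cos 61°, cos 175°·cos 61°, −sin 61°).
Cross product v₁ × v₂ gives the pole to the plane: n ∝ (0.280, -0.765, 0.436).
True dip = arccos(n_z / |n|) = arccos(0.4718) = 61.8°.
Dip direction = azimuth of (n_x, n_y) = atan2(0.280, -0.765) = 160°.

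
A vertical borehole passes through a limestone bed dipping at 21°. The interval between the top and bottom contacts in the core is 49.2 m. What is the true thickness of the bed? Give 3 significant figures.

45.9 m

True thickness t = h · cos(dip) = 49.2 × cos 21°
t = 49.2 × 0.9336 = 45.932 m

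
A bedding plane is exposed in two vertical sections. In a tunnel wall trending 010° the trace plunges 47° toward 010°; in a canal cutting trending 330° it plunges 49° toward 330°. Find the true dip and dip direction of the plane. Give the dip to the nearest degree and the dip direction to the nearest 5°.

Each apparent-dip line lies in the plane. As unit vectors (x east, y north, z up), v₁ plunges 47°→010° and v₂ plunges 49°→330°.
n = v₁ × v₂ = (-0.091, 0.329, 0.288) (taken with n_z > 0).
True dip = arccos(n_z / |n|) = arccos(0.6439) = 49.9°.
Dip direction = azimuth of (n_x, n_y) = atan2(-0.091, 0.329) = 344°.

true dip 50°, dip direction 345°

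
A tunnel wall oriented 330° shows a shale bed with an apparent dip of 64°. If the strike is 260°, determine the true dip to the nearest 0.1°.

65.4°

The section is 70° from the strike.
tan δ = tan α / sin β = tan 64° / sin 70° = 2.0503 / 0.9397 = 2.1819
δ = arctan(2.1819) = 65.38°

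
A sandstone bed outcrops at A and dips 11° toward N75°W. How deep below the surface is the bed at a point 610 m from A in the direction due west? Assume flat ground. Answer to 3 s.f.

115 m

The hole lies 15° from the dip direction, so the down-dip offset is 610 × cos 15° = 589.21 m.
Depth = down-dip offset × tan(dip) = 589.21 × tan 11° = 589.21 × 0.1944
Depth = 114.53 m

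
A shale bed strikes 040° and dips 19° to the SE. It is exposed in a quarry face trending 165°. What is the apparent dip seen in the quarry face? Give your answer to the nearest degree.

16°

The strike is 040° and the section trends 165°; the acute angle between them is β = 55°.
tan α = tan 19° × sin 55° = 0.3443 × 0.8192 = 0.2821
α = arctan(0.2821) = 15.75°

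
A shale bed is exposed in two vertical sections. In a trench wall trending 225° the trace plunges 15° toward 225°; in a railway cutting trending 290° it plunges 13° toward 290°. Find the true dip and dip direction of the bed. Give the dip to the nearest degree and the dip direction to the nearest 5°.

true dip 17°, dip direction 250°

Each apparent-dip line lies in the plane. As unit vectors (x east, y north, z up), v₁ plunges 15°→225° and v₂ plunges 13°→290°.
The plane normal is n = v₁ × v₂ ∝ (-0.240, -0.083, 0.853).
Dip δ = arctan(|n_h|/n_z) = arctan(0.254/0.853) = 16.6°.
The horizontal component of n points toward azimuth atan2(n_x, n_y) = 251°, the dip direction.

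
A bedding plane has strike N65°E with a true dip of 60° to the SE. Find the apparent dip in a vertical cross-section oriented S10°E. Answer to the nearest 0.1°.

Angle between strike (N65°E) and section (S10°E): β = 75°.
tan(apparent dip) = tan 60° · sin 75° = 1.6730
apparent dip = arctan 1.6730 = 59.13°

59.1°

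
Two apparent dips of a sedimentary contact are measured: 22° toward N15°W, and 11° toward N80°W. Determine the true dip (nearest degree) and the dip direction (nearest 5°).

true dip 22°, dip direction 340°

The two traces are lines in the plane: v₁ = (sin 345°·cos 22°, cos 345°·cos 22°, −sin 22°), v₂ = (sin 280°·cos 11°, cos 280°·cos 11°, −sin 11°).
n = v₁ × v₂ = (-0.107, 0.316, 0.825) (taken with n_z > 0).
True dip = arccos(n_z / |n|) = arccos(0.9269) = 22.0°.
The horizontal component of n points toward azimuth atan2(n_x, n_y) = 341°, the dip direction.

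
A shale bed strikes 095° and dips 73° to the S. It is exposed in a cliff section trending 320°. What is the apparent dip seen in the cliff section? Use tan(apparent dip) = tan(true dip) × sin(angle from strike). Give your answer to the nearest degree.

67°

The strike is 095° and the section trends 320°; the acute angle between them is β = 45°.
tan α = tan 73° × sin 45° = 3.2709 × 0.7071 = 2.3128
apparent dip = arctan 2.3128 = 66.62°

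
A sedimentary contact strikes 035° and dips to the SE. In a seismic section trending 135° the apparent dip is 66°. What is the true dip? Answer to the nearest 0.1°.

66.3°

The section is 80° from the strike.
tan(true dip) = tan 66° / sin 80° = 2.2807
true dip = arctan 2.2807 = 66.32°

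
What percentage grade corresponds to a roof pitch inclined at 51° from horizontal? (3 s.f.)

123%

grade % = 100 × tan 51° = 100 × 1.2349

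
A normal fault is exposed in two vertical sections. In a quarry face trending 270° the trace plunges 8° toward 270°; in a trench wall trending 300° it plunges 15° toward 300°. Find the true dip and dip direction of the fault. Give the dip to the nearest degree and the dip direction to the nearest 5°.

true dip 18°, dip direction 335°

Represent each trace as a vector plunging at its apparent dip toward its trend (east-north-up frame): v₁ = (-0.990, -0.000, -0.139), v₂ = (-0.837, 0.483, -0.259).
Cross product v₁ × v₂ gives the pole to the plane: n ∝ (-0.067, 0.140, 0.478).
tan δ = √(n_x²+n_y²)/n_z = 0.155/0.478, so δ = 18.0°.
The horizontal component of n points toward azimuth atan2(n_x, n_y) = 334°, the dip direction.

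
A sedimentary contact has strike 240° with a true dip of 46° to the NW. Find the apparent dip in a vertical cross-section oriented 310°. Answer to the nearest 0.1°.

44.2°

The strike is 240° and the section trends 310°; the acute angle between them is β = 70°.
tan α = tan 46° × sin 70° = 1.0355 × 0.9397 = 0.9731
apparent dip = arctan 0.9731 = 44.22°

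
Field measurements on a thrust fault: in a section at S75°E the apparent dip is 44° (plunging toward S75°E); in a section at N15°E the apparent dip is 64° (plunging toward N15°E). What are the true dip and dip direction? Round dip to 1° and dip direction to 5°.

true dip 66°, dip direction 040°

Each apparent-dip line lies in the plane. As unit vectors (x east, y north, z up), v₁ plunges 44°→S75°E and v₂ plunges 64°→N15°E.
Cross product v₁ × v₂ gives the pole to the plane: n ∝ (0.461, 0.546, 0.315).
tan δ = √(n_x²+n_y²)/n_z = 0.715/0.315, so δ = 66.2°.
Dip direction = azimuth of (n_x, n_y) = atan2(0.461, 0.546) = 40°.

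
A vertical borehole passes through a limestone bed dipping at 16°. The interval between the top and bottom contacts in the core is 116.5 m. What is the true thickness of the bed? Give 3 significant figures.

112 m

True thickness t = h · cos(dip) = 116.5 × cos 16°
t = 116.5 × 0.9613 = 111.987 m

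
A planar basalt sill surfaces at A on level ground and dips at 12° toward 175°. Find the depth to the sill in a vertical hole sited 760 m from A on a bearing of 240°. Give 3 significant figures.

The hole lies 65° from the dip direction, so the down-dip offset is 760 × cos 65° = 321.19 m.
Depth = down-dip offset × tan(dip) = 321.19 × tan 12° = 321.19 × 0.2126
Depth = 68.27 m

68.3 m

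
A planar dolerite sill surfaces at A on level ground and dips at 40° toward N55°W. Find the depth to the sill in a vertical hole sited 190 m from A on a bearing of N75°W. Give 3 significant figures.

The hole lies 20° from the dip direction, so the down-dip offset is 190 × cos 20° = 178.54 m.
Depth = down-dip offset × tan(dip) = 178.54 × tan 40° = 178.54 × 0.8391
Depth = 149.81 m

150 m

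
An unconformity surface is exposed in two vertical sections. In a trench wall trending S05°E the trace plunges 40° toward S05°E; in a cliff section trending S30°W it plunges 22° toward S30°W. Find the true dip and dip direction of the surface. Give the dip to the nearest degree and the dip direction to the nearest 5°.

true dip 44°, dip direction 145°

Represent each trace as a vector plunging at its apparent dip toward its trend (east-north-up frame): v₁ = (0.067, -0.763, -0.643), v₂ = (-0.464, -0.803, -0.375).
n = v₁ × v₂ = (0.230, -0.323, 0.407) (taken with n_z > 0).
tan δ = √(n_x²+n_y²)/n_z = 0.397/0.407, so δ = 44.2°.
Dip direction = azimuth of (n_x, n_y) = atan2(0.230, -0.323) = 145°.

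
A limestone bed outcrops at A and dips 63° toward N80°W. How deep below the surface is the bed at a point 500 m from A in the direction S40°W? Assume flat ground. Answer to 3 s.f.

491 m

The hole lies 60° from the dip direction, so the down-dip offset is 500 × cos 60° = 250.00 m.
Depth = down-dip offset × tan(dip) = 250.00 × tan 63° = 250.00 × 1.9626
Depth = 490.65 m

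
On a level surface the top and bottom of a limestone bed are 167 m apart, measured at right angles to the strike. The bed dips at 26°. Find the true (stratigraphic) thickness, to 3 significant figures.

73.2 m

True thickness t = w · sin(dip) = 167 × sin 26°
t = 167 × 0.4384 = 73.208 m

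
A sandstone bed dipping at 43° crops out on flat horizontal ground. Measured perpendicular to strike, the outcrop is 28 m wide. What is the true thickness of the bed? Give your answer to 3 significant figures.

19.1 m

True thickness t = w · sin(dip) = 28 × sin 43°
t = 28 × 0.6820 = 19.096 m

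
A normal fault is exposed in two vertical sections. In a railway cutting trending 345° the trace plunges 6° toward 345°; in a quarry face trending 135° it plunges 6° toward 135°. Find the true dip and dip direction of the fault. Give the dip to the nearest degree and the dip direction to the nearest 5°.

true dip 22°, dip direction 060°

Represent each trace as a vector plunging at its apparent dip toward its trend (east-north-up frame): v₁ = (-0.257, 0.961, -0.105), v₂ = (0.703, -0.703, -0.105).
The plane normal is n = v₁ × v₂ ∝ (0.174, 0.100, 0.495).
Dip δ = arctan(|n_h|/n_z) = arctan(0.201/0.495) = 22.1°.
Dip direction = atan2(0.174, 0.100) = 60° (azimuth of n's horizontal projection).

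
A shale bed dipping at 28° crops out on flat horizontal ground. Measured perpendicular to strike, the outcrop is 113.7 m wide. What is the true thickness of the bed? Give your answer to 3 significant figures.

True thickness t = w · sin(dip) = 113.7 × sin 28°
t = 113.7 × 0.4695 = 53.379 m

53.4 m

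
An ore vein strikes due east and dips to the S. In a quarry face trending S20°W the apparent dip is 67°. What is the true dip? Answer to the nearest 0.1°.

β = acute angle between strike due east and section S20°W = 70°.
tan(true dip) = tan 67° / sin 70° = 2.5070
δ = arctan(2.5070) = 68.25°

68.3°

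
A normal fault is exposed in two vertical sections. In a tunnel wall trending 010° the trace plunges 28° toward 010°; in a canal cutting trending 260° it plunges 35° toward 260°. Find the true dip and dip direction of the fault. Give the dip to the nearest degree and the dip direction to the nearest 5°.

true dip 47°, dip direction 310°

Represent each trace as a vector plunging at its apparent dip toward its trend (east-north-up frame): v₁ = (0.153, 0.870, -0.469), v₂ = (-0.807, -0.142, -0.574).
n = v₁ × v₂ = (-0.566, 0.467, 0.680) (taken with n_z > 0).
Dip δ = arctan(|n_h|/n_z) = arctan(0.733/0.680) = 47.2°.
Dip direction = azimuth of (n_x, n_y) = atan2(-0.566, 0.467) = 310°.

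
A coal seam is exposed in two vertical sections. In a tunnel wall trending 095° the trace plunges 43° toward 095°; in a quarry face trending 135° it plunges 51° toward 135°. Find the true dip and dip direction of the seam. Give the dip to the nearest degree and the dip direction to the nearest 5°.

true dip 51°, dip direction 135°

The two traces are lines in the plane: v₁ = (sin 95°·cos 43°, cos 95°·cos 43°, −sin 43°), v₂ = (sin 135°·cos 51°, cos 135°·cos 51°, −sin 51°).
n = v₁ × v₂ = (0.254, -0.263, 0.296) (taken with n_z > 0).
True dip = arccos(n_z / |n|) = arccos(0.6293) = 51.0°.
Dip direction = atan2(0.254, -0.263) = 136° (azimuth of n's horizontal projection).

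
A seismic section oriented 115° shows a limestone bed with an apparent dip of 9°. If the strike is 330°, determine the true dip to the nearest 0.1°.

15.4°

β = acute angle between strike 330° and section 115° = 35°.
tan δ = tan α / sin β = tan 9° / sin 35° = 0.1584 / 0.5736 = 0.2761
δ = arctan(0.2761) = 15.44°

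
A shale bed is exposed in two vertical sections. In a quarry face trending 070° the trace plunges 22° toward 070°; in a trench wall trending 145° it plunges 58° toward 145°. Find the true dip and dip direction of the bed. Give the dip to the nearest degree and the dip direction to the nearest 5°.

Each apparent-dip line lies in the plane. As unit vectors (x east, y north, z up), v₁ plunges 22°→070° and v₂ plunges 58°→145°.
n = v₁ × v₂ = (0.432, -0.625, 0.475) (taken with n_z > 0).
Dip δ = arctan(|n_h|/n_z) = arctan(0.760/0.475) = 58.0°.
The horizontal component of n points toward azimuth atan2(n_x, n_y) = 145°, the dip direction.

true dip 58°, dip direction 145°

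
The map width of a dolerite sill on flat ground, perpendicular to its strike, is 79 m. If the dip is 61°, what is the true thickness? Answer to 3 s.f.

True thickness t = w · sin(dip) = 79 × sin 61°
t = 79 × 0.8746 = 69.095 m

69.1 m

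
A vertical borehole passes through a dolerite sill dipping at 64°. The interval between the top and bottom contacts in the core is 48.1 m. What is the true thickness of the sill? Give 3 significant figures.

True thickness t = h · cos(dip) = 48.1 × cos 64°
t = 48.1 × 0.4384 = 21.086 m

21.1 m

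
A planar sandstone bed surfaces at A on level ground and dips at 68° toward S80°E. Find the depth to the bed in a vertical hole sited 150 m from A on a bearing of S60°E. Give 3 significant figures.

349 m

The hole lies 20° from the dip direction, so the down-dip offset is 150 × cos 20° = 140.95 m.
Depth = down-dip offset × tan(dip) = 140.95 × tan 68° = 140.95 × 2.4751
Depth = 348.87 m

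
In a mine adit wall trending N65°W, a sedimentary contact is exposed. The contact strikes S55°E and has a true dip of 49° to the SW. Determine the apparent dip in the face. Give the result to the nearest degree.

The section lies 10° from the strike.
tan α = tan 49° × sin 10° = 1.1504 × 0.1736 = 0.1998
α = arctan(0.1998) = 11.30°

11°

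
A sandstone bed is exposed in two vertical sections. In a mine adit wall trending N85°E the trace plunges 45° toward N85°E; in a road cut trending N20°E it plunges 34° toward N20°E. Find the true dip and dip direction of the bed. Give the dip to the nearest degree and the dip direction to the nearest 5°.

The two traces are lines in the plane: v₁ = (sin 85°·cos 45°, cos 85°·cos 45°, −sin 45°), v₂ = (sin 20°·cos 34°, cos 20°·cos 34°, −sin 34°).
n = v₁ × v₂ = (0.516, 0.193, 0.531) (taken with n_z > 0).
tan δ = √(n_x²+n_y²)/n_z = 0.551/0.531, so δ = 46.1°.
Dip direction = azimuth of (n_x, n_y) = atan2(0.516, 0.193) = 69°.

true dip 46°, dip direction 070°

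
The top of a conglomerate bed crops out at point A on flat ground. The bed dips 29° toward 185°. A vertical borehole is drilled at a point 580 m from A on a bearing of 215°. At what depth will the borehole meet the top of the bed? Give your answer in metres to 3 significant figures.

278 m

The hole lies 30° from the dip direction, so the down-dip offset is 580 × cos 30° = 502.29 m.
Depth = down-dip offset × tan(dip) = 502.29 × tan 29° = 502.29 × 0.5543
Depth = 278.43 m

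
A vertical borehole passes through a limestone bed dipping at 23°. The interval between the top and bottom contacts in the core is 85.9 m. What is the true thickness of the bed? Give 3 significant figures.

79.1 m

True thickness t = h · cos(dip) = 85.9 × cos 23°
t = 85.9 × 0.9205 = 79.071 m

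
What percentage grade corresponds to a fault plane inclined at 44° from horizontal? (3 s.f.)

grade % = 100 × tan 44° = 100 × 0.9657

96.6%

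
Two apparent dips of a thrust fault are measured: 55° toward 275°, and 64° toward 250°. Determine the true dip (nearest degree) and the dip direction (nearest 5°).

true dip 66°, dip direction 225°

The two traces are lines in the plane: v₁ = (sin 275°·cos 55°, cos 275°·cos 55°, −sin 55°), v₂ = (sin 250°·cos 64°, cos 250°·cos 64°, −sin 64°).
Cross product v₁ × v₂ gives the pole to the plane: n ∝ (-0.168, -0.176, 0.106).
Dip δ = arctan(|n_h|/n_z) = arctan(0.243/0.106) = 66.4°.
The horizontal component of n points toward azimuth atan2(n_x, n_y) = 224°, the dip direction.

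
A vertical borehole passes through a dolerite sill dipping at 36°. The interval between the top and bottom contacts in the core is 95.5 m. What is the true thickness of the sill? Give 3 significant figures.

77.3 m

True thickness t = h · cos(dip) = 95.5 × cos 36°
t = 95.5 × 0.8090 = 77.261 m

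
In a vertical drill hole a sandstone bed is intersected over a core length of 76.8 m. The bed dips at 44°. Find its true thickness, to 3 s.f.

55.2 m

True thickness t = h · cos(dip) = 76.8 × cos 44°
t = 76.8 × 0.7193 = 55.245 m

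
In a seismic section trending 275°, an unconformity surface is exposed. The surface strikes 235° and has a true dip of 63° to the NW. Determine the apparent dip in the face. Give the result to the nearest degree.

The section lies 40° from the strike.
tan(apparent dip) = tan 63° · sin 40° = 1.2615
apparent dip = arctan 1.2615 = 51.60°

52°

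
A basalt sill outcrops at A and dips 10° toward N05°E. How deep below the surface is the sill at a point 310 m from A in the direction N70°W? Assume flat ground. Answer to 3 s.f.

The hole lies 75° from the dip direction, so the down-dip offset is 310 × cos 75° = 80.23 m.
Depth = down-dip offset × tan(dip) = 80.23 × tan 10° = 80.23 × 0.1763
Depth = 14.15 m

14.1 m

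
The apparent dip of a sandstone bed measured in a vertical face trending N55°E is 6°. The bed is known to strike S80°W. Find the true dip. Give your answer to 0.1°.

The section is 25° from the strike.
tan δ = tan α / sin β = tan 6° / sin 25° = 0.1051 / 0.4226 = 0.2487
true dip = arctan 0.2487 = 13.97°

14.0°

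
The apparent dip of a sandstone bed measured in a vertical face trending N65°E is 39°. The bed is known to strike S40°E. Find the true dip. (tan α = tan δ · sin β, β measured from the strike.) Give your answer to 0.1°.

40.0°

The section is 75° from the strike.
tan(true dip) = tan 39° / sin 75° = 0.8384
true dip = arctan 0.8384 = 39.97°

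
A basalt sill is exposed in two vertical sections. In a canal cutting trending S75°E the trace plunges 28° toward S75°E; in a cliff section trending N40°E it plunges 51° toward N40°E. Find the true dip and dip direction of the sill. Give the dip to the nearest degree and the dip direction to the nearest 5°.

The two traces are lines in the plane: v₁ = (sin 105°·cos 28°, cos 105°·cos 28°, −sin 28°), v₂ = (sin 40°·cos 51°, cos 40°·cos 51°, −sin 51°).
Cross product v₁ × v₂ gives the pole to the plane: n ∝ (0.404, 0.473, 0.504).
tan δ = √(n_x²+n_y²)/n_z = 0.622/0.504, so δ = 51.0°.
The horizontal component of n points toward azimuth atan2(n_x, n_y) = 41°, the dip direction.

true dip 51°, dip direction 040°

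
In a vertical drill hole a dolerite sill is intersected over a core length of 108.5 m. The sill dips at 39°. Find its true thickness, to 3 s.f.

True thickness t = h · cos(dip) = 108.5 × cos 39°
t = 108.5 × 0.7771 = 84.320 m

84.3 m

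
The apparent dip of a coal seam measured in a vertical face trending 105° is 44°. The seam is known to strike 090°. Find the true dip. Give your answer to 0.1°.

75.0°

The section is 15° from the strike.
tan δ = tan α / sin β = tan 44° / sin 15° = 0.9657 / 0.2588 = 3.7311
true dip = arctan 3.7311 = 75.00°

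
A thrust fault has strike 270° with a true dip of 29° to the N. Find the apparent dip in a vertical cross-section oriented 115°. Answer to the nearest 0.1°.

13.2°

The section lies 25° from the strike.
tan(apparent dip) = tan 29° · sin 25° = 0.2343
α = arctan(0.2343) = 13.18°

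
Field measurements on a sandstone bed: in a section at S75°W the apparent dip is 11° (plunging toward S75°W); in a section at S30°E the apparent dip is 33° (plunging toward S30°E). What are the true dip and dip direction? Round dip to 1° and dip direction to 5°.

Each apparent-dip line lies in the plane. As unit vectors (x east, y north, z up), v₁ plunges 11°→S75°W and v₂ plunges 33°→S30°E.
The plane normal is n = v₁ × v₂ ∝ (-0.000, -0.596, 0.795).
True dip = arccos(n_z / |n|) = arccos(0.8000) = 36.9°.
Dip direction = azimuth of (n_x, n_y) = atan2(-0.000, -0.596) = 180°.

true dip 37°, dip direction 180°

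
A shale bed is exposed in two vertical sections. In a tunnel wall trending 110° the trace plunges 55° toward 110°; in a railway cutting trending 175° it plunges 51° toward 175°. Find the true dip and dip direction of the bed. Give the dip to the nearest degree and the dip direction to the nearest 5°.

true dip 58°, dip direction 135°

Each apparent-dip line lies in the plane. As unit vectors (x east, y north, z up), v₁ plunges 55°→110° and v₂ plunges 51°→175°.
n = v₁ × v₂ = (0.361, -0.374, 0.327) (taken with n_z > 0).
tan δ = √(n_x²+n_y²)/n_z = 0.520/0.327, so δ = 57.8°.
The horizontal component of n points toward azimuth atan2(n_x, n_y) = 136°, the dip direction.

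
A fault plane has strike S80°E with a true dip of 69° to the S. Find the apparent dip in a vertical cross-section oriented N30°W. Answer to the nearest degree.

63°

The strike is S80°E and the section trends N30°W; the acute angle between them is β = 50°.
tan(apparent dip) = tan 69° · sin 50° = 1.9956
apparent dip = arctan 1.9956 = 63.38°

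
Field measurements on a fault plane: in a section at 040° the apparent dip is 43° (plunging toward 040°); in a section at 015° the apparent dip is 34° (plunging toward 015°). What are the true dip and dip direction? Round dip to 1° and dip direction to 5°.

true dip 45°, dip direction 065°

Represent each trace as a vector plunging at its apparent dip toward its trend (east-north-up frame): v₁ = (0.470, 0.560, -0.682), v₂ = (0.215, 0.801, -0.559).
The plane normal is n = v₁ × v₂ ∝ (0.233, 0.117, 0.256).
True dip = arccos(n_z / |n|) = arccos(0.7014) = 45.5°.
The horizontal component of n points toward azimuth atan2(n_x, n_y) = 63°, the dip direction.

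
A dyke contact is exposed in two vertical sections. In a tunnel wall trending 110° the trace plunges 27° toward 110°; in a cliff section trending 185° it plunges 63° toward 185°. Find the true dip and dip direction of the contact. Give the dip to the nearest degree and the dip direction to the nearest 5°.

true dip 63°, dip direction 185°

Represent each trace as a vector plunging at its apparent dip toward its trend (east-north-up frame): v₁ = (0.837, -0.305, -0.454), v₂ = (-0.040, -0.452, -0.891).
n = v₁ × v₂ = (-0.066, -0.764, 0.391) (taken with n_z > 0).
tan δ = √(n_x²+n_y²)/n_z = 0.767/0.391, so δ = 63.0°.
Dip direction = azimuth of (n_x, n_y) = atan2(-0.066, -0.764) = 185°.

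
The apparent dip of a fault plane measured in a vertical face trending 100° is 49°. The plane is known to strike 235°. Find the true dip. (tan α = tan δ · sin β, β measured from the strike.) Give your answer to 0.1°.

58.4°

The section is 45° from the strike.
tan δ = tan α / sin β = tan 49° / sin 45° = 1.1504 / 0.7071 = 1.6269
δ = arctan(1.6269) = 58.42°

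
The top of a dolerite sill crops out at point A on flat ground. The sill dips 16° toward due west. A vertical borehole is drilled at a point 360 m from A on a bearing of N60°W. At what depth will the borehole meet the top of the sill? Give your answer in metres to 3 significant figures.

The hole lies 30° from the dip direction, so the down-dip offset is 360 × cos 30° = 311.77 m.
Depth = down-dip offset × tan(dip) = 311.77 × tan 16° = 311.77 × 0.2867
Depth = 89.40 m

89.4 m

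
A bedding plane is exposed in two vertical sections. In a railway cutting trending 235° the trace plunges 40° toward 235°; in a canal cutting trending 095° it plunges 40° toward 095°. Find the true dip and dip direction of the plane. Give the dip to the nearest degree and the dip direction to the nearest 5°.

true dip 68°, dip direction 165°

The two traces are lines in the plane: v₁ = (sin 235°·cos 40°, cos 235°·cos 40°, −sin 40°), v₂ = (sin 95°·cos 40°, cos 95°·cos 40°, −sin 40°).
Cross product v₁ × v₂ gives the pole to the plane: n ∝ (0.240, -0.894, 0.377).
True dip = arccos(n_z / |n|) = arccos(0.3775) = 67.8°.
Dip direction = azimuth of (n_x, n_y) = atan2(0.240, -0.894) = 165°.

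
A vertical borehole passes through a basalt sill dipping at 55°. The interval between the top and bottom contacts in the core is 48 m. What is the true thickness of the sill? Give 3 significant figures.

True thickness t = h · cos(dip) = 48 × cos 55°
t = 48 × 0.5736 = 27.532 m

27.5 m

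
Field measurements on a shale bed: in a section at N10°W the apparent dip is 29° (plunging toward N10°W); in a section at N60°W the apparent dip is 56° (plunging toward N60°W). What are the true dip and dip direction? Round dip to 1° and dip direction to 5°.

Represent each trace as a vector plunging at its apparent dip toward its trend (east-north-up frame): v₁ = (-0.152, 0.861, -0.485), v₂ = (-0.484, 0.280, -0.829).
The plane normal is n = v₁ × v₂ ∝ (-0.579, 0.109, 0.375).
Dip δ = arctan(|n_h|/n_z) = arctan(0.589/0.375) = 57.5°.
Dip direction = azimuth of (n_x, n_y) = atan2(-0.579, 0.109) = 281°.

true dip 58°, dip direction 280°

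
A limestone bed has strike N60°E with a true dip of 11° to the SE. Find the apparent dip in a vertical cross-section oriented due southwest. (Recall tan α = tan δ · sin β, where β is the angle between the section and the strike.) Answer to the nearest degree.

3°

The section lies 15° from the strike.
tan α = tan 11° × sin 15° = 0.1944 × 0.2588 = 0.0503
α = arctan(0.0503) = 2.88°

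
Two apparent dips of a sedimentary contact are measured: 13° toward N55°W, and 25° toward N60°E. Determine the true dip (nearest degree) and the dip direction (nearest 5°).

Represent each trace as a vector plunging at its apparent dip toward its trend (east-north-up frame): v₁ = (-0.798, 0.559, -0.225), v₂ = (0.785, 0.453, -0.423).
n = v₁ × v₂ = (0.134, 0.514, 0.800) (taken with n_z > 0).
tan δ = √(n_x²+n_y²)/n_z = 0.531/0.800, so δ = 33.6°.
Dip direction = azimuth of (n_x, n_y) = atan2(0.134, 0.514) = 15°.

true dip 34°, dip direction 015°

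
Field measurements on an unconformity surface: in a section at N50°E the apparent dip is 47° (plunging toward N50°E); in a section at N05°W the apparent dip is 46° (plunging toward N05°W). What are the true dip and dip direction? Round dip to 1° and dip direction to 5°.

true dip 50°, dip direction 025°

Represent each trace as a vector plunging at its apparent dip toward its trend (east-north-up frame): v₁ = (0.522, 0.438, -0.731), v₂ = (-0.061, 0.692, -0.719).
n = v₁ × v₂ = (0.191, 0.420, 0.388) (taken with n_z > 0).
True dip = arccos(n_z / |n|) = arccos(0.6437) = 49.9°.
The horizontal component of n points toward azimuth atan2(n_x, n_y) = 24°, the dip direction.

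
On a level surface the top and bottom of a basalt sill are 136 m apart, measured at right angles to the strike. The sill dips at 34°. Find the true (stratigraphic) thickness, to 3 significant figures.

True thickness t = w · sin(dip) = 136 × sin 34°
t = 136 × 0.5592 = 76.050 m

76.1 m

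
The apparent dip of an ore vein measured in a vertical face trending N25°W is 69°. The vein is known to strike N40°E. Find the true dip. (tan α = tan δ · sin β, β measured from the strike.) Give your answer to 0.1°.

70.8°

The section is 65° from the strike.
tan(true dip) = tan 69° / sin 65° = 2.8744
δ = arctan(2.8744) = 70.82°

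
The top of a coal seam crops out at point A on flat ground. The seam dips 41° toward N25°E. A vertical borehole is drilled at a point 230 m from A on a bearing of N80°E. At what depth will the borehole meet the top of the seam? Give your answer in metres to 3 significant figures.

The hole lies 55° from the dip direction, so the down-dip offset is 230 × cos 55° = 131.92 m.
Depth = down-dip offset × tan(dip) = 131.92 × tan 41° = 131.92 × 0.8693
Depth = 114.68 m

115 m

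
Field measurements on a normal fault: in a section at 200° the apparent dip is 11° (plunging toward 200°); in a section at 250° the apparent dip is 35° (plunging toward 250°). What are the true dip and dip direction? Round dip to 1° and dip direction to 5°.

Each apparent-dip line lies in the plane. As unit vectors (x east, y north, z up), v₁ plunges 11°→200° and v₂ plunges 35°→250°.
n = v₁ × v₂ = (-0.476, 0.046, 0.616) (taken with n_z > 0).
True dip = arccos(n_z / |n|) = arccos(0.7901) = 37.8°.
Dip direction = azimuth of (n_x, n_y) = atan2(-0.476, 0.046) = 275°.

true dip 38°, dip direction 275°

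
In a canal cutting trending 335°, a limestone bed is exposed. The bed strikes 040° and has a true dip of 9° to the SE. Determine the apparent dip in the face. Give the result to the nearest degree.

Angle between strike (040°) and section (335°): β = 65°.
tan α = tan 9° × sin 65° = 0.1584 × 0.9063 = 0.1435
α = arctan(0.1435) = 8.17°

8°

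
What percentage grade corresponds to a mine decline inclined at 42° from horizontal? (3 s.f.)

grade % = 100 × tan 42° = 100 × 0.9004

90.0%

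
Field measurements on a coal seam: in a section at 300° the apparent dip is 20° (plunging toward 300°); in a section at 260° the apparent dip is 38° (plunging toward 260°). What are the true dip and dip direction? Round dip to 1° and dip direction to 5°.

Represent each trace as a vector plunging at its apparent dip toward its trend (east-north-up frame): v₁ = (-0.814, 0.470, -0.342), v₂ = (-0.776, -0.137, -0.616).
n = v₁ × v₂ = (-0.336, -0.236, 0.476) (taken with n_z > 0).
True dip = arccos(n_z / |n|) = arccos(0.7573) = 40.8°.
Dip direction = azimuth of (n_x, n_y) = atan2(-0.336, -0.236) = 235°.

true dip 41°, dip direction 235°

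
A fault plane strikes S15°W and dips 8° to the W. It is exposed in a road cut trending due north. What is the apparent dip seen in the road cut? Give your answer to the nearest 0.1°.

2.1°

Angle between strike (S15°W) and section (due north): β = 15°.
tan(apparent dip) = tan 8° · sin 15° = 0.0364
α = arctan(0.0364) = 2.08°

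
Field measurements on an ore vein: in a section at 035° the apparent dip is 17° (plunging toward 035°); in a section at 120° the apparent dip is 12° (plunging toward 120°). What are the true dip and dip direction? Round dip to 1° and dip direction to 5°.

true dip 20°, dip direction 065°

The two traces are lines in the plane: v₁ = (sin 35°·cos 17°, cos 35°·cos 17°, −sin 17°), v₂ = (sin 120°·cos 12°, cos 120°·cos 12°, −sin 12°).
The plane normal is n = v₁ × v₂ ∝ (0.306, 0.134, 0.932).
Dip δ = arctan(|n_h|/n_z) = arctan(0.334/0.932) = 19.7°.
Dip direction = azimuth of (n_x, n_y) = atan2(0.306, 0.134) = 66°.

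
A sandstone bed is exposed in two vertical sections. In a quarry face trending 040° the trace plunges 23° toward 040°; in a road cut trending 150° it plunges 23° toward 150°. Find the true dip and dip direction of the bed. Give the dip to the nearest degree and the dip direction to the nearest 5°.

Each apparent-dip line lies in the plane. As unit vectors (x east, y north, z up), v₁ plunges 23°→040° and v₂ plunges 23°→150°.
n = v₁ × v₂ = (0.587, -0.051, 0.796) (taken with n_z > 0).
tan δ = √(n_x²+n_y²)/n_z = 0.589/0.796, so δ = 36.5°.
Dip direction = atan2(0.587, -0.051) = 95° (azimuth of n's horizontal projection).

true dip 37°, dip direction 095°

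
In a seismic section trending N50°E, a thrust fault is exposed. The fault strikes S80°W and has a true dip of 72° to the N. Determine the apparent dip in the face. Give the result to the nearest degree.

Angle between strike (S80°W) and section (N50°E): β = 30°.
tan(apparent dip) = tan 72° · sin 30° = 1.5388
apparent dip = arctan 1.5388 = 56.98°

57°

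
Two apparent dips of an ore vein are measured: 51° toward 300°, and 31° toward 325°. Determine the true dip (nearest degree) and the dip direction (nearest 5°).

Each apparent-dip line lies in the plane. As unit vectors (x east, y north, z up), v₁ plunges 51°→300° and v₂ plunges 31°→325°.
n = v₁ × v₂ = (-0.384, -0.101, 0.228) (taken with n_z > 0).
True dip = arccos(n_z / |n|) = arccos(0.4982) = 60.1°.
Dip direction = azimuth of (n_x, n_y) = atan2(-0.384, -0.101) = 255°.

true dip 60°, dip direction 255°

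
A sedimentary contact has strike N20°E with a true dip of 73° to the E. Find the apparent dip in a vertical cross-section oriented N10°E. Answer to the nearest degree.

Angle between strike (N20°E) and section (N10°E): β = 10°.
tan(apparent dip) = tan 73° · sin 10° = 0.5680
α = arctan(0.5680) = 29.60°

30°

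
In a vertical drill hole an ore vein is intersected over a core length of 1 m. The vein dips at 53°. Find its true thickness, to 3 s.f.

0.602 m

True thickness t = h · cos(dip) = 1 × cos 53°
t = 1 × 0.6018 = 0.602 m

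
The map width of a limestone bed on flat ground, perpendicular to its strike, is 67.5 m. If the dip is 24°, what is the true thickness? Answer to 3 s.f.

True thickness t = w · sin(dip) = 67.5 × sin 24°
t = 67.5 × 0.4067 = 27.455 m

27.5 m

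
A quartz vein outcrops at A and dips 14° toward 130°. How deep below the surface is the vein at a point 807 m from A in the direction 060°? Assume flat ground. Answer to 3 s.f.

The hole lies 70° from the dip direction, so the down-dip offset is 807 × cos 70° = 276.01 m.
Depth = down-dip offset × tan(dip) = 276.01 × tan 14° = 276.01 × 0.2493
Depth = 68.82 m

68.8 m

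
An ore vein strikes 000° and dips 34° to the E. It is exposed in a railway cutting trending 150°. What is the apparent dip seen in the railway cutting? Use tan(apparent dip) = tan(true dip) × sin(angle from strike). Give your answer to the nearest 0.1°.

The section lies 30° from the strike.
tan α = tan 34° × sin 30° = 0.6745 × 0.5000 = 0.3373
α = arctan(0.3373) = 18.64°

18.6°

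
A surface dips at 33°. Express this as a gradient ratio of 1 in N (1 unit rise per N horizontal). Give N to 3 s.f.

1 : N means tan θ = 1/N, so N = 1/tan 33° = 1/0.6494

1 in 1.54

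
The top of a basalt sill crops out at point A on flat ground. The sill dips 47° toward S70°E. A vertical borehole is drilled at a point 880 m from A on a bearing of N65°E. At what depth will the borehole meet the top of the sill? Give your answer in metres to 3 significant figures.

The hole lies 45° from the dip direction, so the down-dip offset is 880 × cos 45° = 622.25 m.
Depth = down-dip offset × tan(dip) = 622.25 × tan 47° = 622.25 × 1.0724
Depth = 667.29 m

667 m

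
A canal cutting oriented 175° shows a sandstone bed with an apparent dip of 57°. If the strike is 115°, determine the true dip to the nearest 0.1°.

The section is 60° from the strike.
tan(true dip) = tan 57° / sin 60° = 1.7781
true dip = arctan 1.7781 = 60.65°

60.6°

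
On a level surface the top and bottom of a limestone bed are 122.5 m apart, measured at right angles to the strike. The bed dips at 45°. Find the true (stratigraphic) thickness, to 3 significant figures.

86.6 m

True thickness t = w · sin(dip) = 122.5 × sin 45°
t = 122.5 × 0.7071 = 86.621 m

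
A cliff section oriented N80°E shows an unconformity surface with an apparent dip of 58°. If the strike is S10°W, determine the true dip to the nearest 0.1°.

59.6°

The section is 70° from the strike.
tan(true dip) = tan 58° / sin 70° = 1.7030
δ = arctan(1.7030) = 59.58°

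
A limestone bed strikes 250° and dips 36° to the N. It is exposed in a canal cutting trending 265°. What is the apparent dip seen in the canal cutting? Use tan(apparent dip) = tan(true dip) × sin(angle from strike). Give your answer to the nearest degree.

11°

The strike is 250° and the section trends 265°; the acute angle between them is β = 15°.
tan(apparent dip) = tan 36° · sin 15° = 0.1880
apparent dip = arctan 0.1880 = 10.65°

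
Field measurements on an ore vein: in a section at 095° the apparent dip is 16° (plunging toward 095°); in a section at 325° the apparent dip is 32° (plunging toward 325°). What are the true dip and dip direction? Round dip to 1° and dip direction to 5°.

true dip 48°, dip direction 020°

The two traces are lines in the plane: v₁ = (sin 95°·cos 16°, cos 95°·cos 16°, −sin 16°), v₂ = (sin 325°·cos 32°, cos 325°·cos 32°, −sin 32°).
n = v₁ × v₂ = (0.236, 0.642, 0.624) (taken with n_z > 0).
tan δ = √(n_x²+n_y²)/n_z = 0.684/0.624, so δ = 47.6°.
Dip direction = atan2(0.236, 0.642) = 20° (azimuth of n's horizontal projection).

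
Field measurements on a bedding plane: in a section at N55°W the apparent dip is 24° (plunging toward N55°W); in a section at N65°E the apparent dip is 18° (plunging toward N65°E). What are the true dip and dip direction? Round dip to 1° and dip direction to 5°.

Each apparent-dip line lies in the plane. As unit vectors (x east, y north, z up), v₁ plunges 24°→N55°W and v₂ plunges 18°→N65°E.
n = v₁ × v₂ = (-0.002, 0.582, 0.752) (taken with n_z > 0).
tan δ = √(n_x²+n_y²)/n_z = 0.582/0.752, so δ = 37.7°.
Dip direction = azimuth of (n_x, n_y) = atan2(-0.002, 0.582) = 360°.

true dip 38°, dip direction 000°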